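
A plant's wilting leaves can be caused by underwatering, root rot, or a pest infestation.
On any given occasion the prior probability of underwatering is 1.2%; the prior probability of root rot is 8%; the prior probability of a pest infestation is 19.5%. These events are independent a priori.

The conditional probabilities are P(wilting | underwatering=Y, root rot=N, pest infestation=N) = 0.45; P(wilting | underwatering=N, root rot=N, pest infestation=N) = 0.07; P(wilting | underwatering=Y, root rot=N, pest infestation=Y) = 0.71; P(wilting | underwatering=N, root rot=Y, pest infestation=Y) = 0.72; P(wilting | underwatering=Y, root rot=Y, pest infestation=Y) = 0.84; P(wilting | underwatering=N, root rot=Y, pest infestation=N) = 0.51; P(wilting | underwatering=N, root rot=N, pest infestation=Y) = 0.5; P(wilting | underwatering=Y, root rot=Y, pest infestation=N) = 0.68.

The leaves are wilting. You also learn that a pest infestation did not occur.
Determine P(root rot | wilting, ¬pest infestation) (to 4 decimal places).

P(root rot | wilting, ¬pest infestation) ≈ 0.3739

Sum P(wilting|·) weighted by the priors over the 4 (underwatering, root rot) configurations:
  P(wilting | ¬pest infestation) = 0.07*0.988*0.92 + 0.51*0.988*0.08 + 0.45*0.012*0.92 + 0.68*0.012*0.08
        = 0.063627 + 0.040310 + 0.004968 + 0.000653 = 0.109558
Keeping only the root rot-present terms gives 0.040963, so
  P(root rot | wilting, ¬pest infestation) = 0.040963 / 0.109558 ≈ 0.3739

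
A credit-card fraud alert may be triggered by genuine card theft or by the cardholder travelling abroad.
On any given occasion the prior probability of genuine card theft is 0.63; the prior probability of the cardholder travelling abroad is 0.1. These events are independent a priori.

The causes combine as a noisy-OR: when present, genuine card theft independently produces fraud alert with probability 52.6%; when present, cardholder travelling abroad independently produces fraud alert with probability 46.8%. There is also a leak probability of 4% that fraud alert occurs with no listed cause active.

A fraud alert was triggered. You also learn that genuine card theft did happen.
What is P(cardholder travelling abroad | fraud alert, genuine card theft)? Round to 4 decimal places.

P(cardholder travelling abroad | fraud alert, genuine card theft) ≈ 0.1338

Under noisy-OR, P(fraud alert | causes) = 1 − (1−0.04)·∏(1−qᵢ) over the active causes.
Weight on cardholder travelling abroad=true, given the evidence: 0.757919·0.1 = 0.075792
The normalizing constant is 0.54496·0.9 + 0.757919·0.1 = 0.566256
P(cardholder travelling abroad | fraud alert, genuine card theft) = 0.075792/0.566256 ≈ 0.1338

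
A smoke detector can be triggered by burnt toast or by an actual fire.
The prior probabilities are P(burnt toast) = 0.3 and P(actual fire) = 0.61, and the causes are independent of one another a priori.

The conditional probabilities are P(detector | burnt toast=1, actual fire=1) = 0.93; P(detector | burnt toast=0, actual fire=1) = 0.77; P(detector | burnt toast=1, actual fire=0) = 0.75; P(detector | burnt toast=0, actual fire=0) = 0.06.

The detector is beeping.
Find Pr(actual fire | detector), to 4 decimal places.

Pr(actual fire | detector) ≈ 0.8273

Sum P(detector|·) weighted by the priors over the 4 (burnt toast, actual fire) configurations:
  P(detector) = 0.06×0.7×0.39 + 0.77×0.7×0.61 + 0.75×0.3×0.39 + 0.93×0.3×0.61
        = 0.016380 + 0.328790 + 0.087750 + 0.170190 = 0.603110
Keeping only the actual fire-present terms gives 0.498980, so
  P(actual fire | detector) = 0.498980 / 0.603110 ≈ 0.8273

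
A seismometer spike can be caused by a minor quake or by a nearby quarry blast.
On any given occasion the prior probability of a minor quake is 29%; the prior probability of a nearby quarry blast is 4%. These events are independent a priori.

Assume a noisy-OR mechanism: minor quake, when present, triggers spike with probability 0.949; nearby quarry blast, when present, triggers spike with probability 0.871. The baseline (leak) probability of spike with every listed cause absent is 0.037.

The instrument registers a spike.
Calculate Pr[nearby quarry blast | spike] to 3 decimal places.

Pr[nearby quarry blast | spike] ≈ 0.112

Under noisy-OR, P(spike | causes) = 1 − (1−0.037)·∏(1−qᵢ) over the active causes.
Sum P(spike|·) weighted by the priors over the 4 (minor quake, nearby quarry blast) configurations:
  P(spike) = 0.037·0.71·0.96 + 0.875773·0.71·0.04 + 0.950887·0.29·0.96 + 0.993664·0.29·0.04
        = 0.025219 + 0.024872 + 0.264727 + 0.011527 = 0.326345
The terms with nearby quarry blast present sum to 0.036399, so
  P(nearby quarry blast | spike) = 0.036399 / 0.326345 ≈ 0.112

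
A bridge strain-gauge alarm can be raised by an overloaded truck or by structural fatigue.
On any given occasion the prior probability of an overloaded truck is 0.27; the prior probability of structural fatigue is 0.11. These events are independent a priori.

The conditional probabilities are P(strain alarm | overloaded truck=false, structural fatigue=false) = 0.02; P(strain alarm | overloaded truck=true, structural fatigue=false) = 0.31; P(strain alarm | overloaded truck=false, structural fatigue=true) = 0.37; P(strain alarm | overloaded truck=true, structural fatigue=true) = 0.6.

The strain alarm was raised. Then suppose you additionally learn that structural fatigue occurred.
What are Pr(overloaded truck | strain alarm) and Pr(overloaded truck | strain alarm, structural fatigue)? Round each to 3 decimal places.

Pr(overloaded truck | strain alarm) ≈ 0.684; Pr(overloaded truck | strain alarm, structural fatigue) ≈ 0.375

P(strain alarm) = 0.02·0.73·0.89 + 0.37·0.73·0.11 + 0.31·0.27·0.89 + 0.6·0.27·0.11 = 0.012994 + 0.029711 + 0.074493 + 0.017820 = 0.135018
The overloaded truck-present share is 0.074493 + 0.017820 = 0.092313.
Hence the posterior is 0.092313/0.135018 ≈ 0.684.

Now also conditioning on structural fatigue=true:
P(strain alarm | structural fatigue) = 0.37·0.73 + 0.6·0.27 = 0.270100 + 0.162000 = 0.432100
The overloaded truck-present share is 0.6·0.27 = 0.162000.
Hence the posterior is 0.162000/0.432100 ≈ 0.375.
This is intercausal reasoning (explaining away): once structural fatigue accounts for the strain alarm, overloaded truck becomes less likely.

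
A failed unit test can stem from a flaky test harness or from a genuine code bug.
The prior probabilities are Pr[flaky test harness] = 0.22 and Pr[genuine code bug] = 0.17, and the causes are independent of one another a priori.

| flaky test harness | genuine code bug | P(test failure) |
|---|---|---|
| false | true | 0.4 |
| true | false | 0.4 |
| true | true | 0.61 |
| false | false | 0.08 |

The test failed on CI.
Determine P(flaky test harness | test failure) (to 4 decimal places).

P(flaky test harness | test failure) ≈ 0.4776

For the numerator, keep only flaky test harness=true terms: 0.073040 + 0.022814 = 0.095854
Normalizer over all consistent configurations: 0.08*0.78*0.83 + 0.4*0.78*0.17 + 0.4*0.22*0.83 + 0.61*0.22*0.17 = 0.200686
P(flaky test harness | test failure) = 0.095854/0.200686 ≈ 0.4776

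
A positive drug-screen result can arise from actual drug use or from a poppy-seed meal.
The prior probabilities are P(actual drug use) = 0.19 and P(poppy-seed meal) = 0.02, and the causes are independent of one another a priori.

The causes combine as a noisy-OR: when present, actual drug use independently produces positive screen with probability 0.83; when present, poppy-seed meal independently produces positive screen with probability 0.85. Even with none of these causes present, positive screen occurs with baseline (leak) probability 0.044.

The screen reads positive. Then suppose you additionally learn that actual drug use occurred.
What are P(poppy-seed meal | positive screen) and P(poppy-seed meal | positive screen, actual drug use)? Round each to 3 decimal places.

P(poppy-seed meal | positive screen) ≈ 0.084; P(poppy-seed meal | positive screen, actual drug use) ≈ 0.023

Under noisy-OR, P(positive screen | causes) = 1 − (1−0.044)·∏(1−qᵢ) over the active causes.
By total probability over the 4 (actual drug use, poppy-seed meal) configurations:
  P(positive screen) = 0.044×0.81×0.98 + 0.8566×0.81×0.02 + 0.83748×0.19×0.98 + 0.975622×0.19×0.02
        = 0.034927 + 0.013877 + 0.155939 + 0.003707 = 0.208450
Configurations with poppy-seed meal contribute 0.017584, so
  P(poppy-seed meal | positive screen) = 0.017584 / 0.208450 ≈ 0.084

With the extra evidence:
For the numerator, keep only poppy-seed meal=true terms: 0.975622×0.02 = 0.019512
Normalizer over all consistent configurations: 0.83748×0.98 + 0.975622×0.02 = 0.840242
Posterior = 0.019512 / 0.840242 ≈ 0.023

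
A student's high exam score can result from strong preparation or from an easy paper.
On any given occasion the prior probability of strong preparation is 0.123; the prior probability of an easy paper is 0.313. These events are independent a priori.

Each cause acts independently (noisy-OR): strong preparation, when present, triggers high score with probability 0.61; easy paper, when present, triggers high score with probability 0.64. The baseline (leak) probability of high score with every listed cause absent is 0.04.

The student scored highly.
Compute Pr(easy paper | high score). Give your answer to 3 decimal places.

Under noisy-OR, P(high score | causes) = 1 − (1−0.04)·∏(1−qᵢ) over the active causes.
By total probability over the 4 (strong preparation, easy paper) configurations:
  P(high score) = 0.04·0.877·0.687 + 0.6544·0.877·0.313 + 0.6256·0.123·0.687 + 0.865216·0.123·0.313
        = 0.024100 + 0.179633 + 0.052864 + 0.033310 = 0.289907
The terms with easy paper present sum to 0.212943, so
  P(easy paper | high score) = 0.212943 / 0.289907 ≈ 0.735

Pr(easy paper | high score) ≈ 0.735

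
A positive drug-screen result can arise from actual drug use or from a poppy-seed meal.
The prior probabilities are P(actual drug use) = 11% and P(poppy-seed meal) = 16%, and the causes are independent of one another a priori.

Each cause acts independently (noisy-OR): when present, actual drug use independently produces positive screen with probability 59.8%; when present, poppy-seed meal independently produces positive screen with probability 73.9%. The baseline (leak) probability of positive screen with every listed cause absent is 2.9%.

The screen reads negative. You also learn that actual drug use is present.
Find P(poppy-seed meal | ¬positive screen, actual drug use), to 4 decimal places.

P(poppy-seed meal | ¬positive screen, actual drug use) ≈ 0.0474

Under noisy-OR, P(positive screen | causes) = 1 − (1−0.029)·∏(1−qᵢ) over the active causes.
By total probability over both values of poppy-seed meal:
  P(¬positive screen | actual drug use) = 0.390342*0.84 + 0.101879*0.16
        = 0.327887 + 0.016301 = 0.344188
The terms with poppy-seed meal present sum to 0.016301, so
  P(poppy-seed meal | ¬positive screen, actual drug use) = 0.016301 / 0.344188 ≈ 0.0474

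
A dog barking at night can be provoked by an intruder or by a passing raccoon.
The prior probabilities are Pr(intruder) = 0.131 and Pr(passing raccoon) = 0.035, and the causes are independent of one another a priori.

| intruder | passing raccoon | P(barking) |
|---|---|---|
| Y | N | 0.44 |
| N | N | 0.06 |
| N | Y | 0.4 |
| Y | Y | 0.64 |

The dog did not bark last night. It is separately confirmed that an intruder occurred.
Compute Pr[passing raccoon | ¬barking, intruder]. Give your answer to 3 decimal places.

Pr[passing raccoon | ¬barking, intruder] ≈ 0.023

Sum P(¬barking|·) weighted by the priors over both values of passing raccoon:
  P(¬barking | intruder) = 0.56×0.965 + 0.36×0.035
        = 0.540400 + 0.012600 = 0.553000
Keeping only the passing raccoon-present terms gives 0.012600, so
  P(passing raccoon | ¬barking, intruder) = 0.012600 / 0.553000 ≈ 0.023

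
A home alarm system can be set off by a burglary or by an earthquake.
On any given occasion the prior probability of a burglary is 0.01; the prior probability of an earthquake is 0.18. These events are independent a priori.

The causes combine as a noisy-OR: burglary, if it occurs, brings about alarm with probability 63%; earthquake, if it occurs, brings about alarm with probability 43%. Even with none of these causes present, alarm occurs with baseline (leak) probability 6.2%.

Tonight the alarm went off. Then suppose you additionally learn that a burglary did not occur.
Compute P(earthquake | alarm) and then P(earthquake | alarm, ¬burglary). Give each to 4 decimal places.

P(earthquake | alarm) ≈ 0.6024; P(earthquake | alarm, ¬burglary) ≈ 0.6223

Under noisy-OR, P(alarm | causes) = 1 − (1−0.062)·∏(1−qᵢ) over the active causes.
By total probability over the 4 (burglary, earthquake) configurations:
  P(alarm) = 0.062·0.99·0.82 + 0.46534·0.99·0.18 + 0.65294·0.01·0.82 + 0.802176·0.01·0.18
        = 0.050332 + 0.082924 + 0.005354 + 0.001444 = 0.140054
Keeping only the earthquake-present terms gives 0.084368, so
  P(earthquake | alarm) = 0.084368 / 0.140054 ≈ 0.6024

Now also conditioning on burglary≠true:
P(alarm | ¬burglary) = 0.062·0.82 + 0.46534·0.18 = 0.050840 + 0.083761 = 0.134601
Restricting to configurations with earthquake present: 0.46534·0.18 = 0.083761.
P(earthquake | alarm, ¬burglary) = 0.083761 / 0.134601 ≈ 0.6223
Ruling out burglary raises the posterior on earthquake — the flip side of explaining away.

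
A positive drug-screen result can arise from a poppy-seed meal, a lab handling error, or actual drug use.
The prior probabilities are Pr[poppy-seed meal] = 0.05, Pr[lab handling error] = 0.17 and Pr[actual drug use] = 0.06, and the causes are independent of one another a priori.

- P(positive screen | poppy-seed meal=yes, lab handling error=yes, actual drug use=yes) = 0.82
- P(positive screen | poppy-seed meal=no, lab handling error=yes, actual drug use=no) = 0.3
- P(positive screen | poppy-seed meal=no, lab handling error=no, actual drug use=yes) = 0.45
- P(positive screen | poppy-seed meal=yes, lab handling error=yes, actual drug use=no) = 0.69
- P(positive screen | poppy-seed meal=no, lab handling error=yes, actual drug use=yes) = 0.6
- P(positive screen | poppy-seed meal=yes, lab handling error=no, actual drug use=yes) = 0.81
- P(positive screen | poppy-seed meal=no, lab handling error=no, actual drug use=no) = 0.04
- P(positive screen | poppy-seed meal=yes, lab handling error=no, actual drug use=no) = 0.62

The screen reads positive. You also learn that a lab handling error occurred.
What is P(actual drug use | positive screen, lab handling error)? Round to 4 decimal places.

P(actual drug use | positive screen, lab handling error) ≈ 0.1088

Numerator (weight on configurations with actual drug use): 0.034200 + 0.002460 = 0.036660
Normalizer over all consistent configurations: 0.3·0.95·0.94 + 0.6·0.95·0.06 + 0.69·0.05·0.94 + 0.82·0.05·0.06 = 0.336990
Posterior = 0.036660 / 0.336990 ≈ 0.1088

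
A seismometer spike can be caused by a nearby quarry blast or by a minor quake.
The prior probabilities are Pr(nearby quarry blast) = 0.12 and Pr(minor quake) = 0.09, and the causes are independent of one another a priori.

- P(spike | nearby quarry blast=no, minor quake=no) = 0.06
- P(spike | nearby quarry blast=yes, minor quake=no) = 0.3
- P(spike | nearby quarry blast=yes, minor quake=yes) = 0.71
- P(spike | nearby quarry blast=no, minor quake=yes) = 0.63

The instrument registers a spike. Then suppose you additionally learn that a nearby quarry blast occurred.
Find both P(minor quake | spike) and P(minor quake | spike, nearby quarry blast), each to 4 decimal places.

P(minor quake | spike) ≈ 0.4160; P(minor quake | spike, nearby quarry blast) ≈ 0.1897

Enumerate the 4 (nearby quarry blast, minor quake) configurations and weight by the priors:
  P(spike) = 0.06·0.88·0.91 + 0.63·0.88·0.09 + 0.3·0.12·0.91 + 0.71·0.12·0.09
        = 0.048048 + 0.049896 + 0.032760 + 0.007668 = 0.138372
Keeping only the minor quake-present terms gives 0.057564, so
  P(minor quake | spike) = 0.057564 / 0.138372 ≈ 0.4160

With the extra evidence:
For the numerator, keep only minor quake=true terms: 0.71*0.09 = 0.063900
Denominator P(spike | nearby quarry blast): 0.3*0.91 + 0.71*0.09 = 0.336900
P(minor quake | spike, nearby quarry blast) = 0.063900/0.336900 ≈ 0.1897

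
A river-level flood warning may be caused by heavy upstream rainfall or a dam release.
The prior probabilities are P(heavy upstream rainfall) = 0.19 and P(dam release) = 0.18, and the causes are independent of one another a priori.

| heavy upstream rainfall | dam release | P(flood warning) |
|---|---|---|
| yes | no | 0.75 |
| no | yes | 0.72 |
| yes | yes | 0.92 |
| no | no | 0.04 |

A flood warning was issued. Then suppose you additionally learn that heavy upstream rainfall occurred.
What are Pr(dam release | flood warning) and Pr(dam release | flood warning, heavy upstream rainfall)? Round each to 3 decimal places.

Enumerate the 4 (heavy upstream rainfall, dam release) configurations and weight by the priors:
  P(flood warning) = 0.04×0.81×0.82 + 0.72×0.81×0.18 + 0.75×0.19×0.82 + 0.92×0.19×0.18
        = 0.026568 + 0.104976 + 0.116850 + 0.031464 = 0.279858
Configurations with dam release contribute 0.136440, so
  P(dam release | flood warning) = 0.136440 / 0.279858 ≈ 0.488

With the extra evidence:
For the numerator, keep only dam release=true terms: 0.92·0.18 = 0.165600
The normalizing constant is 0.75·0.82 + 0.92·0.18 = 0.780600
P(dam release | flood warning, heavy upstream rainfall) = 0.165600/0.780600 ≈ 0.212
— heavy upstream rainfall explains away the evidence for dam release.

Pr(dam release | flood warning) ≈ 0.488; Pr(dam release | flood warning, heavy upstream rainfall) ≈ 0.212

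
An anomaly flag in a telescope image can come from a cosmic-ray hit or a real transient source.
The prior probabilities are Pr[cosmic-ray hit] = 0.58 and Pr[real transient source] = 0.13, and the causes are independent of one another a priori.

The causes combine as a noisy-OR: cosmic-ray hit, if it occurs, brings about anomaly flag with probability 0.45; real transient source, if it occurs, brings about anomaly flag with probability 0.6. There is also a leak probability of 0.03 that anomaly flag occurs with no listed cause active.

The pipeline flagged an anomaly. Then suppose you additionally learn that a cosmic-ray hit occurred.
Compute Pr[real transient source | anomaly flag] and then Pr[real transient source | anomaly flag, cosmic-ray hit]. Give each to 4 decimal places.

Under noisy-OR, P(anomaly flag | causes) = 1 − (1−0.03)·∏(1−qᵢ) over the active causes.
For the numerator, keep only real transient source=true terms: 0.033415 + 0.059310 = 0.092725
The normalizing constant is 0.03*0.42*0.87 + 0.612*0.42*0.13 + 0.4665*0.58*0.87 + 0.7866*0.58*0.13 = 0.339083
Posterior = 0.092725 / 0.339083 ≈ 0.2735

Now condition on the additional information:
Weight on real transient source=true, given the evidence: 0.7866×0.13 = 0.102258
Denominator P(anomaly flag | cosmic-ray hit): 0.4665×0.87 + 0.7866×0.13 = 0.508113
Posterior = 0.102258 / 0.508113 ≈ 0.2013
Conditioning on cosmic-ray hit lowers the posterior on real transient source: the classic explaining-away effect in a common-effect structure.

Pr[real transient source | anomaly flag] ≈ 0.2735; Pr[real transient source | anomaly flag, cosmic-ray hit] ≈ 0.2013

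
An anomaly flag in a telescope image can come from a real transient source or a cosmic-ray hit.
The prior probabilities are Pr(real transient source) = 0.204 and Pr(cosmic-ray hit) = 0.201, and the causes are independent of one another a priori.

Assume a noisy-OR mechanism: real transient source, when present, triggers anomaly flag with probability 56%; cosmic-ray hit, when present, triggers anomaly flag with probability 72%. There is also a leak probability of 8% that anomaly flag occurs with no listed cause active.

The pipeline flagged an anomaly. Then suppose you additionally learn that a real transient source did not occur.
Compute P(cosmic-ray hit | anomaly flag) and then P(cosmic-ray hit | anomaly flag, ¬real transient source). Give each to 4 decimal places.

P(cosmic-ray hit | anomaly flag) ≈ 0.5119; P(cosmic-ray hit | anomaly flag, ¬real transient source) ≈ 0.7001

Under noisy-OR, P(anomaly flag | causes) = 1 − (1−0.08)·∏(1−qᵢ) over the active causes.
Enumerate the 4 (real transient source, cosmic-ray hit) configurations and weight by the priors:
  P(anomaly flag) = 0.08×0.796×0.799 + 0.7424×0.796×0.201 + 0.5952×0.204×0.799 + 0.886656×0.204×0.201
        = 0.050880 + 0.118781 + 0.097015 + 0.036356 = 0.303032
Keeping only the cosmic-ray hit-present terms gives 0.155137, so
  P(cosmic-ray hit | anomaly flag) = 0.155137 / 0.303032 ≈ 0.5119

Now condition on the additional information:
By total probability over both values of cosmic-ray hit:
  P(anomaly flag | ¬real transient source) = 0.08·0.799 + 0.7424·0.201
        = 0.063920 + 0.149222 = 0.213142
The terms with cosmic-ray hit present sum to 0.149222, so
  P(cosmic-ray hit | anomaly flag, ¬real transient source) = 0.149222 / 0.213142 ≈ 0.7001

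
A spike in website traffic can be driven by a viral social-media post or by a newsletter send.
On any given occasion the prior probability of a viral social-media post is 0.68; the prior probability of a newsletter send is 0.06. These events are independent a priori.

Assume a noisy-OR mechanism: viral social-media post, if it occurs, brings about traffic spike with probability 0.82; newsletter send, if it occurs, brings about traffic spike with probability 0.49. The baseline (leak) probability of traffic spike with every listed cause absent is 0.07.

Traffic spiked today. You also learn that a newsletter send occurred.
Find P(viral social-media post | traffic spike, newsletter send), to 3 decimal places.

P(viral social-media post | traffic spike, newsletter send) ≈ 0.787

Under noisy-OR, P(traffic spike | causes) = 1 − (1−0.07)·∏(1−qᵢ) over the active causes.
Sum P(traffic spike|·) weighted by the priors over both values of viral social-media post:
  P(traffic spike | newsletter send) = 0.5257·0.32 + 0.914626·0.68
        = 0.168224 + 0.621946 = 0.790170
The terms with viral social-media post present sum to 0.621946, so
  P(viral social-media post | traffic spike, newsletter send) = 0.621946 / 0.790170 ≈ 0.787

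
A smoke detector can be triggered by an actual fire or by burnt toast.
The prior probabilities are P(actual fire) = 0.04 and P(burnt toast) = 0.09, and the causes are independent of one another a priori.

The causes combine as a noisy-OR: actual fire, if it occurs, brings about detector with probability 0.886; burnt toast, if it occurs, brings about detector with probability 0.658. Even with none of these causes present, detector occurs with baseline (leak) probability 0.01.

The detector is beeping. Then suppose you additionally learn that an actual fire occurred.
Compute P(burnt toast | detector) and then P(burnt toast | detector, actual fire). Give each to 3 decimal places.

P(burnt toast | detector) ≈ 0.596; P(burnt toast | detector, actual fire) ≈ 0.097

Under noisy-OR, P(detector | causes) = 1 − (1−0.01)·∏(1−qᵢ) over the active causes.
Numerator (weight on configurations with burnt toast): 0.057147 + 0.003461 = 0.060608
Denominator P(detector): 0.01×0.96×0.91 + 0.66142×0.96×0.09 + 0.88714×0.04×0.91 + 0.961402×0.04×0.09 = 0.101636
Posterior = 0.060608 / 0.101636 ≈ 0.596

Now condition on the additional information:
Weight on burnt toast=true, given the evidence: 0.961402·0.09 = 0.086526
Normalizer over all consistent configurations: 0.88714·0.91 + 0.961402·0.09 = 0.893823
Posterior = 0.086526 / 0.893823 ≈ 0.097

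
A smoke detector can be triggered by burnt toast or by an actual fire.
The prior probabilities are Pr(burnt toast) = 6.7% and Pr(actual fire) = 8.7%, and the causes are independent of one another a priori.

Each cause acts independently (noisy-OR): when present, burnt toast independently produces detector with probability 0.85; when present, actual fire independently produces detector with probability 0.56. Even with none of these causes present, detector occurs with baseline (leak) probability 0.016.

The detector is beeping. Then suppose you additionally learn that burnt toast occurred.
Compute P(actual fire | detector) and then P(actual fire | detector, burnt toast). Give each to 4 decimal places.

Under noisy-OR, P(detector | causes) = 1 − (1−0.016)·∏(1−qᵢ) over the active causes.
P(detector) = 0.016*0.933*0.913 + 0.56704*0.933*0.087 + 0.8524*0.067*0.913 + 0.935056*0.067*0.087 = 0.013629 + 0.046027 + 0.052142 + 0.005450 = 0.117248
Restricting to configurations with actual fire present: 0.046027 + 0.005450 = 0.051477.
P(actual fire | detector) = 0.051477 / 0.117248 ≈ 0.4390

With the extra evidence:
Sum P(detector|·) weighted by the priors over both values of actual fire:
  P(detector | burnt toast) = 0.8524×0.913 + 0.935056×0.087
        = 0.778241 + 0.081350 = 0.859591
Configurations with actual fire contribute 0.081350, so
  P(actual fire | detector, burnt toast) = 0.081350 / 0.859591 ≈ 0.0946

P(actual fire | detector) ≈ 0.4390; P(actual fire | detector, burnt toast) ≈ 0.0946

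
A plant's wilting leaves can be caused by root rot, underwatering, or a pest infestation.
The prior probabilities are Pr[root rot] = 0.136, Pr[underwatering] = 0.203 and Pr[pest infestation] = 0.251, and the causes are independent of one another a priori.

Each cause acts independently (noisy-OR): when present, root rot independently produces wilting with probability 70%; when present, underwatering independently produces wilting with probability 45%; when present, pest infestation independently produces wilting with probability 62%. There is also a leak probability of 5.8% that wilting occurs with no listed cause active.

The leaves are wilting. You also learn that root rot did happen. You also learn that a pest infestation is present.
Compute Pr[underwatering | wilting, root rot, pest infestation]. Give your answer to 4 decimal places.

Pr[underwatering | wilting, root rot, pest infestation] ≈ 0.2117

Under noisy-OR, P(wilting | causes) = 1 − (1−0.058)·∏(1−qᵢ) over the active causes.
P(wilting | root rot, pest infestation) = 0.892612*0.797 + 0.940937*0.203 = 0.711412 + 0.191010 = 0.902422
The underwatering-present share is 0.940937*0.203 = 0.191010.
P(underwatering | wilting, root rot, pest infestation) = 0.191010 / 0.902422 ≈ 0.2117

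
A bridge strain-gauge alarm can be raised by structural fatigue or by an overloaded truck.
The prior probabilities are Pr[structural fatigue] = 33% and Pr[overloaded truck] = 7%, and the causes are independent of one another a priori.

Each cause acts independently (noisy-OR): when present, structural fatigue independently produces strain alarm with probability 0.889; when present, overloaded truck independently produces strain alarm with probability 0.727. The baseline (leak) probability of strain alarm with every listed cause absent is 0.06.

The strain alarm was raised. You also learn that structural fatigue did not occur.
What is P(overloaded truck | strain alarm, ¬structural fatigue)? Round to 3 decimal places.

P(overloaded truck | strain alarm, ¬structural fatigue) ≈ 0.483

Under noisy-OR, P(strain alarm | causes) = 1 − (1−0.06)·∏(1−qᵢ) over the active causes.
P(strain alarm | ¬structural fatigue) = 0.06*0.93 + 0.74338*0.07 = 0.055800 + 0.052037 = 0.107837
The overloaded truck-present share is 0.74338*0.07 = 0.052037.
So P(overloaded truck | strain alarm, ¬structural fatigue) = 0.052037/0.107837 ≈ 0.483.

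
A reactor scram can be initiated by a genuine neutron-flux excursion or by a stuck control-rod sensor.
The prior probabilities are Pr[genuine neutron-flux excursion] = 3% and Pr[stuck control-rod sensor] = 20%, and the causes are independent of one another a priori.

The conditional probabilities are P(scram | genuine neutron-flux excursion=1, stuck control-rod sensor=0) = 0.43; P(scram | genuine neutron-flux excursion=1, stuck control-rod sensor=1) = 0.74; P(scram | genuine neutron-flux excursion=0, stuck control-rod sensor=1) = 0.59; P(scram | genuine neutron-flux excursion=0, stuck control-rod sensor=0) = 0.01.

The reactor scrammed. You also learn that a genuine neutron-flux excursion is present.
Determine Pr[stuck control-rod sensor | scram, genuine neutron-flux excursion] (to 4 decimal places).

Pr[stuck control-rod sensor | scram, genuine neutron-flux excursion] ≈ 0.3008

For the numerator, keep only stuck control-rod sensor=true terms: 0.74*0.2 = 0.148000
The normalizing constant is 0.43*0.8 + 0.74*0.2 = 0.492000
P(stuck control-rod sensor | scram, genuine neutron-flux excursion) = 0.148000/0.492000 ≈ 0.3008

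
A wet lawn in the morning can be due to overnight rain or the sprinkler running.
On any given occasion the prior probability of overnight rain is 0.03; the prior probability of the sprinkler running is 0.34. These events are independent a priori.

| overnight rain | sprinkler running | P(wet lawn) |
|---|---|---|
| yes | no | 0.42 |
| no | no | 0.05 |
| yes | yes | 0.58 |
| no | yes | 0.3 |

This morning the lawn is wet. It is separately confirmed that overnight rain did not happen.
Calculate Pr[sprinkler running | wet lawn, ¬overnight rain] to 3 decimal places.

Sum P(wet lawn|·) weighted by the priors over both values of sprinkler running:
  P(wet lawn | ¬overnight rain) = 0.05·0.66 + 0.3·0.34
        = 0.033000 + 0.102000 = 0.135000
The terms with sprinkler running present sum to 0.102000, so
  P(sprinkler running | wet lawn, ¬overnight rain) = 0.102000 / 0.135000 ≈ 0.756

Pr[sprinkler running | wet lawn, ¬overnight rain] ≈ 0.756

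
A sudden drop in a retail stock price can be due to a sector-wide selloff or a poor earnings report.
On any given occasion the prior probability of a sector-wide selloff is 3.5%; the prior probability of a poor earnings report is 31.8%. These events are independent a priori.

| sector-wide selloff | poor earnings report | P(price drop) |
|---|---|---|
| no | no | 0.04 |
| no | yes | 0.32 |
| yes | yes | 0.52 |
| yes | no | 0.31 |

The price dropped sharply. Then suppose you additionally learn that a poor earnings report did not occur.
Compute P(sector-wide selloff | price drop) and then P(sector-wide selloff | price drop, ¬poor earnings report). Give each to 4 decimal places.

P(sector-wide selloff | price drop) ≈ 0.0958; P(sector-wide selloff | price drop, ¬poor earnings report) ≈ 0.2194

By total probability over the 4 (sector-wide selloff, poor earnings report) configurations:
  P(price drop) = 0.04*0.965*0.682 + 0.32*0.965*0.318 + 0.31*0.035*0.682 + 0.52*0.035*0.318
        = 0.026325 + 0.098198 + 0.007400 + 0.005788 = 0.137711
Configurations with sector-wide selloff contribute 0.013188, so
  P(sector-wide selloff | price drop) = 0.013188 / 0.137711 ≈ 0.0958

With the extra evidence:
P(price drop | ¬poor earnings report) = 0.04·0.965 + 0.31·0.035 = 0.038600 + 0.010850 = 0.049450
The sector-wide selloff-present share is 0.31·0.035 = 0.010850.
P(sector-wide selloff | price drop, ¬poor earnings report) = 0.010850 / 0.049450 ≈ 0.2194
Ruling out poor earnings report raises the posterior on sector-wide selloff — the flip side of explaining away.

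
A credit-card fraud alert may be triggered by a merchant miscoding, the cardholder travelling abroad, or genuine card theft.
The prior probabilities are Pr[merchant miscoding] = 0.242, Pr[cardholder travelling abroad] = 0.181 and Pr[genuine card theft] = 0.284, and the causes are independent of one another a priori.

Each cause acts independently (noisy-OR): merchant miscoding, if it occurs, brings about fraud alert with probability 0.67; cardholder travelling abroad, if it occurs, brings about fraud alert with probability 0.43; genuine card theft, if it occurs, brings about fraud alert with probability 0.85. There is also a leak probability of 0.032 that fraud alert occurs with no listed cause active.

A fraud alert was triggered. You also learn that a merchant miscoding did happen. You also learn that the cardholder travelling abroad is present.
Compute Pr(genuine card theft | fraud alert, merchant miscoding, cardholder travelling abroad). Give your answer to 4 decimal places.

Pr(genuine card theft | fraud alert, merchant miscoding, cardholder travelling abroad) ≈ 0.3205

Under noisy-OR, P(fraud alert | causes) = 1 − (1−0.032)·∏(1−qᵢ) over the active causes.
P(fraud alert | merchant miscoding, cardholder travelling abroad) = 0.817919×0.716 + 0.972688×0.284 = 0.585630 + 0.276243 = 0.861873
Restricting to configurations with genuine card theft present: 0.972688×0.284 = 0.276243.
So P(genuine card theft | fraud alert, merchant miscoding, cardholder travelling abroad) = 0.276243/0.861873 ≈ 0.3205.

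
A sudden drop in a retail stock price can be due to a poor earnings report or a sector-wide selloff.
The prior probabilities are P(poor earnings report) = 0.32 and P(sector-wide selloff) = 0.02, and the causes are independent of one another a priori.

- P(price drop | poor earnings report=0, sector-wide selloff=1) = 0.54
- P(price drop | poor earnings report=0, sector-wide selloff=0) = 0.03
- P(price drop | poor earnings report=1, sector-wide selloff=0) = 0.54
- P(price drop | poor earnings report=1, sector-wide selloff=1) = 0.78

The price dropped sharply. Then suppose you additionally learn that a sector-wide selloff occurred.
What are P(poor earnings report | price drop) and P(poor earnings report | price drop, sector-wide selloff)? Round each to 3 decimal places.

P(poor earnings report | price drop) ≈ 0.864; P(poor earnings report | price drop, sector-wide selloff) ≈ 0.405

By total probability over the 4 (poor earnings report, sector-wide selloff) configurations:
  P(price drop) = 0.03*0.68*0.98 + 0.54*0.68*0.02 + 0.54*0.32*0.98 + 0.78*0.32*0.02
        = 0.019992 + 0.007344 + 0.169344 + 0.004992 = 0.201672
Keeping only the poor earnings report-present terms gives 0.174336, so
  P(poor earnings report | price drop) = 0.174336 / 0.201672 ≈ 0.864

Now also conditioning on sector-wide selloff=true:
Enumerate both values of poor earnings report and weight by the priors:
  P(price drop | sector-wide selloff) = 0.54×0.68 + 0.78×0.32
        = 0.367200 + 0.249600 = 0.616800
Configurations with poor earnings report contribute 0.249600, so
  P(poor earnings report | price drop, sector-wide selloff) = 0.249600 / 0.616800 ≈ 0.405
Conditioning on sector-wide selloff lowers the posterior on poor earnings report: the classic explaining-away effect in a common-effect structure.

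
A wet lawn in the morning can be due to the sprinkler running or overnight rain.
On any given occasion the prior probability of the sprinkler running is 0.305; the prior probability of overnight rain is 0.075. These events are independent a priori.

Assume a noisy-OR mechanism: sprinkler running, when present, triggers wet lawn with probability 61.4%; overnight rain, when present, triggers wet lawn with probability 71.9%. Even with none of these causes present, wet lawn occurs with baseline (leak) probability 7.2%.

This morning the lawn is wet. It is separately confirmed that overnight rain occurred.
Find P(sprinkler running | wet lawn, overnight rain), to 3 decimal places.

Under noisy-OR, P(wet lawn | causes) = 1 − (1−0.072)·∏(1−qᵢ) over the active causes.
P(wet lawn | overnight rain) = 0.739232×0.695 + 0.899344×0.305 = 0.513766 + 0.274300 = 0.788066
Restricting to configurations with sprinkler running present: 0.899344×0.305 = 0.274300.
Hence the posterior is 0.274300/0.788066 ≈ 0.348.

P(sprinkler running | wet lawn, overnight rain) ≈ 0.348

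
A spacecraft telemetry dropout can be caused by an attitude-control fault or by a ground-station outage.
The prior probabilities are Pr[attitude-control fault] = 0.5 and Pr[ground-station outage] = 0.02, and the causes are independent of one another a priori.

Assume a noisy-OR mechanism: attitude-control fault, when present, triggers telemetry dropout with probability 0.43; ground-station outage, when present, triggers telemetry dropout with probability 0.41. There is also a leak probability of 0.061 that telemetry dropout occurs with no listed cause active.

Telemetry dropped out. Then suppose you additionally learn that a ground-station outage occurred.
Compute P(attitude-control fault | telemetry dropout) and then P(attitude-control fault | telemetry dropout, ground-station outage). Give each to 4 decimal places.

Under noisy-OR, P(telemetry dropout | causes) = 1 − (1−0.061)·∏(1−qᵢ) over the active causes.
P(telemetry dropout) = 0.061·0.5·0.98 + 0.44599·0.5·0.02 + 0.46477·0.5·0.98 + 0.684214·0.5·0.02 = 0.029890 + 0.004460 + 0.227737 + 0.006842 = 0.268929
The attitude-control fault-present share is 0.227737 + 0.006842 = 0.234579.
So P(attitude-control fault | telemetry dropout) = 0.234579/0.268929 ≈ 0.8723.

Now condition on the additional information:
Enumerate both values of attitude-control fault and weight by the priors:
  P(telemetry dropout | ground-station outage) = 0.44599×0.5 + 0.684214×0.5
        = 0.222995 + 0.342107 = 0.565102
The terms with attitude-control fault present sum to 0.342107, so
  P(attitude-control fault | telemetry dropout, ground-station outage) = 0.342107 / 0.565102 ≈ 0.6054
This is intercausal reasoning (explaining away): once ground-station outage accounts for the telemetry dropout, attitude-control fault becomes less likely.

P(attitude-control fault | telemetry dropout) ≈ 0.8723; P(attitude-control fault | telemetry dropout, ground-station outage) ≈ 0.6054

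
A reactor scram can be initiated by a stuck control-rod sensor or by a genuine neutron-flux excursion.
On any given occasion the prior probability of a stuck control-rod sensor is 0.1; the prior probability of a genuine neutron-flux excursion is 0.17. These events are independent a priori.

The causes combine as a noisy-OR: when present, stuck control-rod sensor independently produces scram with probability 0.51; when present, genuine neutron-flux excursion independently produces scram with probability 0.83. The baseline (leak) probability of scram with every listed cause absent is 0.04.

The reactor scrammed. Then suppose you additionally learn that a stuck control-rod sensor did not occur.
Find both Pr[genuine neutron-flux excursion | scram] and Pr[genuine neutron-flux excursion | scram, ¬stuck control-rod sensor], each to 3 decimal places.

Under noisy-OR, P(scram | causes) = 1 − (1−0.04)·∏(1−qᵢ) over the active causes.
P(scram) = 0.04×0.9×0.83 + 0.8368×0.9×0.17 + 0.5296×0.1×0.83 + 0.920032×0.1×0.17 = 0.029880 + 0.128030 + 0.043957 + 0.015641 = 0.217508
Restricting to configurations with genuine neutron-flux excursion present: 0.128030 + 0.015641 = 0.143671.
Hence the posterior is 0.143671/0.217508 ≈ 0.661.

Now condition on the additional information:
Enumerate both values of genuine neutron-flux excursion and weight by the priors:
  P(scram | ¬stuck control-rod sensor) = 0.04*0.83 + 0.8368*0.17
        = 0.033200 + 0.142256 = 0.175456
The terms with genuine neutron-flux excursion present sum to 0.142256, so
  P(genuine neutron-flux excursion | scram, ¬stuck control-rod sensor) = 0.142256 / 0.175456 ≈ 0.811
With stuck control-rod sensor excluded, genuine neutron-flux excursion must carry more of the explanatory weight for the scram.

Pr[genuine neutron-flux excursion | scram] ≈ 0.661; Pr[genuine neutron-flux excursion | scram, ¬stuck control-rod sensor] ≈ 0.811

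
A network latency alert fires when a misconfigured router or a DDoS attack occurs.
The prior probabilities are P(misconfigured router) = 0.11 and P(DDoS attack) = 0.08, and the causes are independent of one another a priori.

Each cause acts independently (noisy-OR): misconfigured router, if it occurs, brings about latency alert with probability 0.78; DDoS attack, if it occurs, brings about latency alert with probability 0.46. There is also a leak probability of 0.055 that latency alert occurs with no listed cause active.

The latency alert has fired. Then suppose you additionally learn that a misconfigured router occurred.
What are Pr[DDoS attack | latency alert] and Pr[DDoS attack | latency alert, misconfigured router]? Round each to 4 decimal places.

Pr[DDoS attack | latency alert] ≈ 0.2542; Pr[DDoS attack | latency alert, misconfigured router] ≈ 0.0888

Under noisy-OR, P(latency alert | causes) = 1 − (1−0.055)·∏(1−qᵢ) over the active causes.
By total probability over the 4 (misconfigured router, DDoS attack) configurations:
  P(latency alert) = 0.055·0.89·0.92 + 0.4897·0.89·0.08 + 0.7921·0.11·0.92 + 0.887734·0.11·0.08
        = 0.045034 + 0.034867 + 0.080161 + 0.007812 = 0.167874
Keeping only the DDoS attack-present terms gives 0.042679, so
  P(DDoS attack | latency alert) = 0.042679 / 0.167874 ≈ 0.2542

With the extra evidence:
P(latency alert | misconfigured router) = 0.7921·0.92 + 0.887734·0.08 = 0.728732 + 0.071019 = 0.799751
The DDoS attack-present share is 0.887734·0.08 = 0.071019.
P(DDoS attack | latency alert, misconfigured router) = 0.071019 / 0.799751 ≈ 0.0888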